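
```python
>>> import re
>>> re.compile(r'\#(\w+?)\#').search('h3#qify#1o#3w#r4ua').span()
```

`re.search` tries every starting position until one works.
The match spans [2:8] → '#qify#'.
Captured: group 1 = 'qify'.

(2, 8)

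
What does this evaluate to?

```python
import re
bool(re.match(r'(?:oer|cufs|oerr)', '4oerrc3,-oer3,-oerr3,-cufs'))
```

With `match`, the pattern is implicitly anchored at the beginning.
Here position 0 doesn't satisfy it, so the call returns None, and `bool(None)` is False.

False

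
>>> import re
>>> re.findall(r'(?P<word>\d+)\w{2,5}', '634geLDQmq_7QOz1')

['634', '7']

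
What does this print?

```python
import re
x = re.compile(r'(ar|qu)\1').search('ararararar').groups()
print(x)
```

('ar',)

The match spans [0:4] → 'arar'.
Captured: group 1 = 'ar'.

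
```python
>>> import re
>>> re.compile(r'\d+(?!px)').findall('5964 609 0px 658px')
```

['5964', '609', '65']

The negative lookaround is zero-width — it rules out positions where the adjacent text would match, without consuming anything.
Matches: at [0:4] → '5964'; at [5:8] → '609'; at [13:15] → '65'.
With no groups in the pattern, `findall` gives back each whole match — 3 here.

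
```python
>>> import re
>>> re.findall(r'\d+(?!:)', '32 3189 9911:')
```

['32', '3189', '991']

`(?!…)`/`(?<!…)` only lets a position through if the neighbouring text does NOT match; no characters are consumed.
No capturing groups, so `findall` returns the 3 full match strings.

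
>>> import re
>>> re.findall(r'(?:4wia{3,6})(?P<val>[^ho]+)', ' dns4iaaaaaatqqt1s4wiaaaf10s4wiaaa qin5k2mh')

['f10s4wiaaa qin5k2m']

This matches the literal '4wi', then 3 to 6 of the literal 'a' (non-capturing group); then one or more of any character except [ho] (captured as 'val').
Matches: at [18:42] match '4wiaaaf10s4wiaaa qin5k2m', group 1 = 'f10s4wiaaa qin5k2m'.
With a single group, `findall` returns only what that group captured — 1 item.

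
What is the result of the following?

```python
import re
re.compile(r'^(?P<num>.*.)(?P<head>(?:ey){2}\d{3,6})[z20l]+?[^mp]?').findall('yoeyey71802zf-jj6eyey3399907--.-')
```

[('yoeyey71802zf-jj6', 'eyey33999')]

This matches anchored at the start of the string; then zero or more of any character, then any character (captured as 'num'); then the literal 'ey' repeated 2 times, then 3 to 6 of a digit (captured as 'head'); then one or more of one of [z20l] (lazy), then optionally any character except [mp].
Scanning left to right: at [0:28] match 'yoeyey71802zf-jj6eyey3399907', groups = ('yoeyey71802zf-jj6', 'eyey33999').
Multiple groups make `findall` return tuples — one 2-tuple for the one match.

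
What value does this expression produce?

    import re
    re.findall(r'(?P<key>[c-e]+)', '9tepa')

The pattern matches one or more of a character in [c-e] (captured as 'key').
Matches: at [2:3] match 'e', group 1 = 'e'.
One capturing group, so `findall` returns just the captured substring from the one match — 1 in all.

['e']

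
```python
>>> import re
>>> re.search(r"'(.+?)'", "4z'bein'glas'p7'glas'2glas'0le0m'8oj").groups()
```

('bein',)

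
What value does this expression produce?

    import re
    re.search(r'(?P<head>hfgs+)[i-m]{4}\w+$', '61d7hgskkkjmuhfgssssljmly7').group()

The match spans [13:26] → 'hfgssssljmly7'.

'hfgssssljmly7'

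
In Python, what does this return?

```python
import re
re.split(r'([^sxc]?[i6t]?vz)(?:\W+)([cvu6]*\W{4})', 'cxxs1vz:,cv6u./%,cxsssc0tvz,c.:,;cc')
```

The pattern matches optionally any character except [sxc], then optionally one of [i6t], then the literal 'vz' (captured); then one or more of a non-word character (non-capturing group); then zero or more of one of [cvu6], then exactly 4 of a non-word character (captured).
Matches to split on: at [4:17] → '1vz:,cv6u./%,'; at [23:33] → '0tvz,c.:,;'.
`re.split` interleaves the captured-group text with the surrounding fragments.

['cxxs', '1vz', 'cv6u./%,', 'cxsssc', '0tvz', 'c.:,;', 'cc']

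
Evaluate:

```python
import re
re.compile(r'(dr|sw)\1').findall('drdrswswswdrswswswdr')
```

['dr', 'sw', 'sw']

The backreference `\1` re-matches whatever the first group consumed, character for character.
Walking the string: at [0:4] match 'drdr', group 1 = 'dr'; at [4:8] match 'swsw', group 1 = 'sw'; at [12:16] match 'swsw', group 1 = 'sw'.
One capturing group, so `findall` returns just the captured substring from each match — 3 in all.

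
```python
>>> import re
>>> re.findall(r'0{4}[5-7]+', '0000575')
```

['0000575']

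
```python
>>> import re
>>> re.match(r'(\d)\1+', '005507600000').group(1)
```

'0'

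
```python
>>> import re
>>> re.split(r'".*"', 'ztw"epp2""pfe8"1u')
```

['ztw', '1u']

Matches to split on: at [3:15] → '"epp2""pfe8"'.
The string is cut at each match, leaving 2 pieces.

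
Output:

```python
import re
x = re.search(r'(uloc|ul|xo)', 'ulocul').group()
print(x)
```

Alternation tries branches left to right and keeps the first one that lets the overall match succeed at that position.
The match spans [0:4] → 'uloc'.

uloc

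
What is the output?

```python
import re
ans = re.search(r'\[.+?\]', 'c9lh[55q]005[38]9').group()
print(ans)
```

[55q]

Because the quantifier is non-greedy, it stops expanding at the earliest point where the rest of the pattern can succeed.
The match spans [4:9] → '[55q]'.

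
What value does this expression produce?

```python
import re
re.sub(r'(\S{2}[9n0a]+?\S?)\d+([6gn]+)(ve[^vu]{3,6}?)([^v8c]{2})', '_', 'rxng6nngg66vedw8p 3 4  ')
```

A non-greedy quantifier consumes as few characters as it can — just enough that the remainder of the pattern still matches from where it stops; whatever follows it matches normally.
`sub` substitutes '_' at each match site.

'_3 4  '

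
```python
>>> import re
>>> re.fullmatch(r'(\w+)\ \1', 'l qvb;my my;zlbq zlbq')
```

None

After group 1 captures some text, `\1` only succeeds where that same text appears again.
For `fullmatch`, every character of the input must be accounted for by the pattern.
Here there's no way to consume every character, so the call returns None.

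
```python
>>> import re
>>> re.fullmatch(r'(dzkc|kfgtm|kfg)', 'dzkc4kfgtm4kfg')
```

None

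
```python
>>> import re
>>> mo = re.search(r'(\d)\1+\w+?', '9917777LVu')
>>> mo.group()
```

'991'

`\1` has to match the exact text group 1 already captured.
`search` walks the string left to right and returns the first match it finds.
The match spans [0:3] → '991'.
Captured: group 1 = '9'.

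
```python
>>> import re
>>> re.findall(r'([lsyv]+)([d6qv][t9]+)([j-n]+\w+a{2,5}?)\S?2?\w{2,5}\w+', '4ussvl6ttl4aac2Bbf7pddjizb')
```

[('ssvl', '6tt', 'l4aa')]

Multiple groups make `findall` return tuples — one 3-tuple for the one match.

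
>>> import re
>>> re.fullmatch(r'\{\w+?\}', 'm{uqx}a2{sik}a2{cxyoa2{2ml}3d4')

`re.fullmatch` requires the pattern to consume the entire string.
Here the string isn't matched end-to-end, so the call returns None.

None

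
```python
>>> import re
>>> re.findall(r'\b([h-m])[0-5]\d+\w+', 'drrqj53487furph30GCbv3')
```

[]

`findall` collects group 1 from each match (0 total).
Nothing in the string satisfies the pattern, so the list is empty.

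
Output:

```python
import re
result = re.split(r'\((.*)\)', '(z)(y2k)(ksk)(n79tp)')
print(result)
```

['', 'z)(y2k)(ksk)(n79tp', '']

Matches to split on: at [0:20] → '(z)(y2k)(ksk)(n79tp)'.
With a capturing group present, the delimiter's captured portion is kept in the result list.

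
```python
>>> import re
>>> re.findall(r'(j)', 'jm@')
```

Pattern: a literal 'j' (captured).
Walking the string: at [0:1] match 'j', group 1 = 'j'.
`findall` collects group 1 from the one match (1 total).

['j']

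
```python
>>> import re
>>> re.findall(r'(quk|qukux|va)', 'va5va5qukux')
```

Alternation tries branches left to right and keeps the first one that lets the overall match succeed at that position.
One capturing group, so `findall` returns just the captured substring from each match — 3 in all.

['va', 'va', 'quk']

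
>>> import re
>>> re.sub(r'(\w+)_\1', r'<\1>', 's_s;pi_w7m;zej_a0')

'<s>;pi_w7m;zej_a0'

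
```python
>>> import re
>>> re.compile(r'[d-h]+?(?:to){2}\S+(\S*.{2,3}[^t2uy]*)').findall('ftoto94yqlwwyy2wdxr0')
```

['r0']

Because there's exactly one group, `findall` drops the full match and keeps group 1 from the one hit.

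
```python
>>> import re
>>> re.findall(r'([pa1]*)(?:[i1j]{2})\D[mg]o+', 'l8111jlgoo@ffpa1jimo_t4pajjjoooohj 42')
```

['11', 'pa']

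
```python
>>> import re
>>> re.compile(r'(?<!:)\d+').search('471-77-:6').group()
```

'471'

The negative lookahead/lookbehind blocks any match where the forbidden context is present.
The match spans [0:3] → '471'.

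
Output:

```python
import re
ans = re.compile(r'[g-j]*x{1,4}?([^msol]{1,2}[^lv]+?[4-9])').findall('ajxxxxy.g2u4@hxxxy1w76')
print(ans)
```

['xxxy.g2u4', 'xxy1w7']

Pattern: zero or more of a character in [g-j], then 1 to 4 of the literal 'x' (lazy); then 1 to 2 of any character except [msol], then one or more of any character except [lv] (lazy), then a character in [4-9] (captured).
Scanning left to right: at [1:12] match 'jxxxxy.g2u4', group 1 = 'xxxy.g2u4'; at [13:21] match 'hxxxy1w7', group 1 = 'xxy1w7'.
With a single group, `findall` returns only what that group captured — 2 items.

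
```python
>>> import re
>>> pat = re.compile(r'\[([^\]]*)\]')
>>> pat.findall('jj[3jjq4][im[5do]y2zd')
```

['3jjq4', 'im[5do']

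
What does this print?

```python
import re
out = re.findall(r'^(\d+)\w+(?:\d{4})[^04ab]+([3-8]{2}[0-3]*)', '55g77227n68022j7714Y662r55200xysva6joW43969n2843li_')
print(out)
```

[('55', '43')]

Pattern: anchored at the start of the string; then one or more of a digit (captured); then one or more of a word character; then exactly 4 of a digit (non-capturing group); then one or more of any character except [04ab]; then exactly 2 of a character in [3-8], then zero or more of a character in [0-3] (captured).
Multiple groups make `findall` return tuples — one 2-tuple for the one match.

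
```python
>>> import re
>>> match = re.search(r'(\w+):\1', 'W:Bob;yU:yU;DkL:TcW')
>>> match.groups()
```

The match spans [6:11] → 'yU:yU'.
Captured: group 1 = 'yU'.

('yU',)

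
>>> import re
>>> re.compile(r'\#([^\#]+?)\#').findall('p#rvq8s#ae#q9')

['rvq8s']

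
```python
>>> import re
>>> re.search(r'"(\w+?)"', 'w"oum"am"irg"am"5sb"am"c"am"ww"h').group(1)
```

'oum'

`search` walks the string left to right and returns the first match it finds.
The match spans [1:6] → '"oum"'.
Captured: group 1 = 'oum'.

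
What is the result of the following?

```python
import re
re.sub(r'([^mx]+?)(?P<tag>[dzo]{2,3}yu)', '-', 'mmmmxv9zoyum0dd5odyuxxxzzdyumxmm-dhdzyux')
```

'mmmmx-m-xxx-mxmm-x'

The pattern matches one or more of any character except [mx] (lazy) (captured); then 2 to 3 of one of [dzo], then the literal 'yu' (captured as 'tag').
`sub` substitutes '-' at each match site.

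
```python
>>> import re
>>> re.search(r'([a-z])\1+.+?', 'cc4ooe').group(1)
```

'c'

After group 1 captures some text, `\1` only succeeds where that same text appears again.
`re.search` scans for the first position where the pattern succeeds.
The match spans [0:3] → 'cc4'.
Captured: group 1 = 'c'.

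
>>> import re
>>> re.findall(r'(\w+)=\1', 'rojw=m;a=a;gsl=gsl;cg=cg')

['a', 'gsl', 'cg']

`\1` has to match the exact text group 1 already captured.
Because there's exactly one group, `findall` drops the full match and keeps group 1 from each hit.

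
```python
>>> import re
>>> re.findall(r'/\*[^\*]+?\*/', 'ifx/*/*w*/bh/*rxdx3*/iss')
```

['/*w*/', '/*rxdx3*/']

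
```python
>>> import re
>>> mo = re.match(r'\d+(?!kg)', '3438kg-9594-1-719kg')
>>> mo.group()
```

A negative assertion filters positions out without eating any characters.
With `match`, the pattern is implicitly anchored at the beginning.
The match spans [0:3] → '343'.

'343'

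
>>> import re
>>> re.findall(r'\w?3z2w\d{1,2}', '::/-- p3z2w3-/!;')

['p3z2w3']

Pattern: optionally a word character, then the literal '3z'; then the literal '2w', then 1 to 2 of a digit.
Matches: at [6:12] → 'p3z2w3'.
Since nothing is captured, `findall` lists the 1 matched substring directly.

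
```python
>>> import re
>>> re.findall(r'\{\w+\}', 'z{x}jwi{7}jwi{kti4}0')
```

Scanning left to right: at [1:4] → '{x}'; at [7:10] → '{7}'; at [13:19] → '{kti4}'.
With no groups in the pattern, `findall` gives back each whole match — 3 here.

['{x}', '{7}', '{kti4}']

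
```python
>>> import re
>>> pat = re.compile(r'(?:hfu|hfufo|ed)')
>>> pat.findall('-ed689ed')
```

With no groups in the pattern, `findall` gives back each whole match — 2 here.

['ed', 'ed']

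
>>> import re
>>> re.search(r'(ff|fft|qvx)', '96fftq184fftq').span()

Alternation tries branches left to right and keeps the first one that lets the overall match succeed at that position.
`search` walks the string left to right and returns the first match it finds.
The match spans [2:4] → 'ff'.
Captured: group 1 = 'ff'.

(2, 4)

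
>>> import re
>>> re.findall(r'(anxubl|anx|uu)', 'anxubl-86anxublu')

The regex engine tests alternatives in the order written; an earlier branch that matches wins even if a later one would match more.
Scanning left to right: at [0:6] match 'anxubl', group 1 = 'anxubl'; at [9:15] match 'anxubl', group 1 = 'anxubl'.
Because there's exactly one group, `findall` drops the full match and keeps group 1 from each hit.

['anxubl', 'anxubl']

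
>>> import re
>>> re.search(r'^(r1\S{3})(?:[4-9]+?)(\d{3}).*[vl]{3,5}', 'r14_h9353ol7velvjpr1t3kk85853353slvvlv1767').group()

The match spans [0:38] → 'r14_h9353ol7velvjpr1t3kk85853353slvvlv'.

'r14_h9353ol7velvjpr1t3kk85853353slvvlv'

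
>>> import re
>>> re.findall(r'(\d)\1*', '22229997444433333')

['2', '9', '7', '4', '3']

`\1` has to match the exact text group 1 already captured.
Matches: at [0:4] match '2222', group 1 = '2'; at [4:7] match '999', group 1 = '9'; at [7:8] match '7', group 1 = '7'; at [8:12] match '4444', group 1 = '4'; at [12:17] match '33333', group 1 = '3'.
Because there's exactly one group, `findall` drops the full match and keeps group 1 from each hit.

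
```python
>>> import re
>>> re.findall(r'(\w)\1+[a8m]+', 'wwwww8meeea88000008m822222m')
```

['w', 'e', '0', '2']

A backreference is literal: `\1` must see the identical characters the first group matched.
Scanning left to right: at [0:7] match 'wwwww8m', group 1 = 'w'; at [7:13] match 'eeea88', group 1 = 'e'; at [13:21] match '000008m8', group 1 = '0'; at [21:27] match '22222m', group 1 = '2'.
`findall` collects group 1 from each match (4 total).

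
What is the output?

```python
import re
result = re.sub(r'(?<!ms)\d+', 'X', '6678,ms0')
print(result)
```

`(?!…)`/`(?<!…)` only lets a position through if the neighbouring text does NOT match; no characters are consumed.
Every occurrence is swapped for 'X'.

X,ms0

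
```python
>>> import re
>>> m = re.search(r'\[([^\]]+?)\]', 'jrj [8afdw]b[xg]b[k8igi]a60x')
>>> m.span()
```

(4, 11)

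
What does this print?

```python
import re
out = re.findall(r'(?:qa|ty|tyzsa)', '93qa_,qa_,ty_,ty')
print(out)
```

Matches: at [2:4] → 'qa'; at [6:8] → 'qa'; at [10:12] → 'ty'; at [14:16] → 'ty'.
`findall` yields the raw match text (4 of them) because the pattern has no groups.

['qa', 'qa', 'ty', 'ty']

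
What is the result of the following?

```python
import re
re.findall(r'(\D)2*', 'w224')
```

['w']

The pattern matches a non-digit (captured); then zero or more of a literal '2'.
Scanning left to right: at [0:3] match 'w22', group 1 = 'w'.
One capturing group, so `findall` returns just the captured substring from the one match — 1 in all.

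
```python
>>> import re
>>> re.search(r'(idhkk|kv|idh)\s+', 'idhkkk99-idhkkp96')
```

None

Here no position works, so the call returns None.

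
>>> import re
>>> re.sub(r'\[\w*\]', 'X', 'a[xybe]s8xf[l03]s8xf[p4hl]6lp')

'aXs8xfXs8xfX6lp'

Matches: at [1:7] → '[xybe]'; at [11:16] → '[l03]'; at [20:26] → '[p4hl]'.
`sub` substitutes 'X' at each match site.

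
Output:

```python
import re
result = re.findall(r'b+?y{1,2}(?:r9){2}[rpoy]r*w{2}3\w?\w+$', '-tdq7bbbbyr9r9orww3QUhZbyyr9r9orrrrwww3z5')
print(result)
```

The pattern matches one or more of the literal 'b' (lazy), then 1 to 2 of the literal 'y', then the literal 'r9' repeated 2 times; then one of [rpoy], then zero or more of the literal 'r'; then exactly 2 of the literal 'w', then the literal '3', then optionally a word character; then one or more of a word character; then anchored at the end.
Scanning left to right: at [5:41] → 'bbbbyr9r9orww3QUhZbyyr9r9orrrrwww3z5'.
`findall` yields the raw match text (1 of them) because the pattern has no groups.

['bbbbyr9r9orww3QUhZbyyr9r9orrrrwww3z5']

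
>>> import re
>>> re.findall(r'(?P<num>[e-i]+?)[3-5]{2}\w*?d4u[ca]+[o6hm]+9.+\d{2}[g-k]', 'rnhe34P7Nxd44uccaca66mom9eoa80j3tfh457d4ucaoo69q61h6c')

With a single group, `findall` returns only what that group captured — 1 item.

['he']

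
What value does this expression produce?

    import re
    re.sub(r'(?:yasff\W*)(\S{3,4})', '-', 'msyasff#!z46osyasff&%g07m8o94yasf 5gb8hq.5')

This matches the literal 'yas', then the literal 'ff', then zero or more of a non-word character (non-capturing group); then 3 to 4 of a non-whitespace character (captured).
Each match is replaced by '-'.

'ms-s-8o94yasf 5gb8hq.5'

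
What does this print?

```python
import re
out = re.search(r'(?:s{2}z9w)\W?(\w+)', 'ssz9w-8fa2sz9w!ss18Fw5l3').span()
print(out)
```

(0, 14)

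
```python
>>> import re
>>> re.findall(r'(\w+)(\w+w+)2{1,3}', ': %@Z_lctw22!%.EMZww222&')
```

[('Z_lc', 'tw'), ('EMZ', 'ww')]

With 2 capturing groups, `findall` returns a 2-tuple per match.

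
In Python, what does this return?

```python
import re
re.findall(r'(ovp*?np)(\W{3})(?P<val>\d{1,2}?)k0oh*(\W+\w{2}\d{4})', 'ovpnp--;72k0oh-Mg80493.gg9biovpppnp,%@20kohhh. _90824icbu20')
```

[('ovpnp', '--;', '72', '-Mg8049')]

The pattern matches the literal 'ov', then zero or more of the literal 'p' (lazy), then the literal 'np' (captured); then exactly 3 of a non-word character (captured); then 1 to 2 of a digit (lazy) (captured as 'val'); then the literal 'k0o', then zero or more of a literal 'h'; then one or more of a non-word character, then exactly 2 of a word character, then exactly 4 of a digit (captured).
Matches: at [0:21] match 'ovpnp--;72k0oh-Mg8049', groups = ('ovpnp', '--;', '72', '-Mg8049').
With 4 capturing groups, `findall` returns a 4-tuple per match.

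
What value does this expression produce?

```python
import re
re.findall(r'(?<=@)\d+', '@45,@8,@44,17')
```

['45', '8', '44']

Lookahead/lookbehind check context without consuming it, so the matched span excludes the asserted characters.
`findall` yields the raw match text (3 of them) because the pattern has no groups.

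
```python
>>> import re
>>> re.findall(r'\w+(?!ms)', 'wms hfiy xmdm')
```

['wms', 'hfiy', 'xmdm']

A negative assertion filters positions out without eating any characters.
No capturing groups, so `findall` returns the 3 full match strings.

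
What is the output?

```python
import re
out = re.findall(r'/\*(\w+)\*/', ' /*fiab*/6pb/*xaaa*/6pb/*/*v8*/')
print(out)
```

['fiab', 'xaaa', 'v8']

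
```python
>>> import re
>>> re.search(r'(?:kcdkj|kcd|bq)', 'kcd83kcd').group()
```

'kcd'

The match spans [0:3] → 'kcd'.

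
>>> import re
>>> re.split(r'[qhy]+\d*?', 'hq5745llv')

['', '5745llv']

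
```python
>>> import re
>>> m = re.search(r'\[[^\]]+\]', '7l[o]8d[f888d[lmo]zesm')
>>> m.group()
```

'[o]'

The match spans [2:5] → '[o]'.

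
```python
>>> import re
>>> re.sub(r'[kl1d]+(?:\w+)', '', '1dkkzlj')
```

''

This matches one or more of one of [kl1d]; then one or more of a word character (non-capturing group).
Matches: at [0:7] → '1dkkzlj'.
`sub` substitutes '' at each match site.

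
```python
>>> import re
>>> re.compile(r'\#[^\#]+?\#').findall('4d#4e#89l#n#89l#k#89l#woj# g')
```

['#4e#', '#n#', '#k#', '#woj#']

Walking the string: at [2:6] → '#4e#'; at [9:12] → '#n#'; at [15:18] → '#k#'; at [21:26] → '#woj#'.
`findall` yields the raw match text (4 of them) because the pattern has no groups.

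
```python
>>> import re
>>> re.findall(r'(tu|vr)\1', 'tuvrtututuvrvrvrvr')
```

['tu', 'vr', 'vr']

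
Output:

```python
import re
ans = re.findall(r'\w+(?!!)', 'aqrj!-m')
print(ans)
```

The negative lookaround is zero-width — it rules out positions where the adjacent text would match, without consuming anything.
Walking the string: at [0:3] → 'aqr'; at [6:7] → 'm'.
`findall` yields the raw match text (2 of them) because the pattern has no groups.

['aqr', 'm']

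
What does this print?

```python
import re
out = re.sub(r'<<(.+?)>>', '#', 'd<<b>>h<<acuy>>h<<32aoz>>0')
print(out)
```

d#h#h#0

`sub` substitutes '#' at each match site.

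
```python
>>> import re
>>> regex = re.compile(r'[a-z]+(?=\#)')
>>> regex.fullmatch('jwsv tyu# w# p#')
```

The lookaround is zero-width — it requires the adjacent text to match without consuming it, so the asserted text isn't part of the match.
For `fullmatch`, every character of the input must be accounted for by the pattern.
Here the pattern can't cover the whole string, so the call returns None.

None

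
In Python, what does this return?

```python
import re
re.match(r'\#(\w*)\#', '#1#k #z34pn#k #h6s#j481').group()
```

`re.match` won't scan ahead — the pattern has to work from the very first character.
The match spans [0:3] → '#1#'.

'#1#'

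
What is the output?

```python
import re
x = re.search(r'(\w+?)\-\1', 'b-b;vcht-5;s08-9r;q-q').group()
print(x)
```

b-b

After group 1 captures some text, `\1` only succeeds where that same text appears again.
`re.search` scans for the first position where the pattern succeeds.
The match spans [0:3] → 'b-b'.
Captured: group 1 = 'b'.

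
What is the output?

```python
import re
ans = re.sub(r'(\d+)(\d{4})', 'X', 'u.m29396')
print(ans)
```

The pattern matches one or more of a digit (captured); then exactly 4 of a digit (captured).
Matches: at [3:8] → '29396'.
Each match is replaced by 'X'.

u.mX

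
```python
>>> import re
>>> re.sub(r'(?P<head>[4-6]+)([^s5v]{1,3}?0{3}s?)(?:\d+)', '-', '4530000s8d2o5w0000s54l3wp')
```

A `+?`/`*?`/`{m,n}?` starts at its minimum and grows only as far as needed for what follows to match.
Each match is replaced by '-'.

'-s8d2o-s54l3wp'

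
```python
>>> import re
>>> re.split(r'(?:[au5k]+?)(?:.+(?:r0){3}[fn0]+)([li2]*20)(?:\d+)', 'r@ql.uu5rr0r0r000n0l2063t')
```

['r@ql.', 'l20', 't']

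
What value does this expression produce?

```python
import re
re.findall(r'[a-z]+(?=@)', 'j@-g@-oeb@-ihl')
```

['j', 'g', 'oeb']

The `(?=…)`/`(?<=…)` assertion just peeks at neighbouring text; it doesn't advance the match position.
Walking the string: at [0:1] → 'j'; at [3:4] → 'g'; at [6:9] → 'oeb'.
With no groups in the pattern, `findall` gives back each whole match — 3 here.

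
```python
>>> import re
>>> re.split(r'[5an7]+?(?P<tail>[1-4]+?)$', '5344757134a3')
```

['5344757134', '3', '']

This matches one or more of one of [5an7] (lazy); then one or more of a character in [1-4] (lazy) (captured as 'tail'); then anchored at the end.
Matches to split on: at [10:12] → 'a3'.
`re.split` interleaves the captured-group text with the surrounding fragments.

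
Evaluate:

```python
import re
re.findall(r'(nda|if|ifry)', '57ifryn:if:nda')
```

Alternation tries branches left to right and keeps the first one that lets the overall match succeed at that position.
With a single group, `findall` returns only what that group captured — 3 items.

['if', 'if', 'nda']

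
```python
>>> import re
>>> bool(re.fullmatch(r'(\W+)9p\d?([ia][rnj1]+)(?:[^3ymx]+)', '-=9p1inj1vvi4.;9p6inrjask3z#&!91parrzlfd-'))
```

This matches one or more of a non-word character (captured); then the literal '9p', then optionally a digit; then one of [ia], then one or more of one of [rnj1] (captured); then one or more of any character except [3ymx] (non-capturing group).
For `fullmatch`, every character of the input must be accounted for by the pattern.
Here the pattern can't cover the whole string, so the call returns None, and `bool(None)` is False.

False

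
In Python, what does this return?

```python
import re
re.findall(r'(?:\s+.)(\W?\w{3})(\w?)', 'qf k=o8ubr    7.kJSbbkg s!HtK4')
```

Multiple groups make `findall` return tuples — one 2-tuple for each match.

[('=o8u', 'b'), ('.kJS', 'b'), ('!HtK', '4')]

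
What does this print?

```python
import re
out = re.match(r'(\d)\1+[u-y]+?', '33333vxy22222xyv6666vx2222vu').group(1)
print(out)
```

`\1` is not a pattern — it's the concrete string captured by group 1, re-applied verbatim.
`re.match` only tries the pattern at the start of the string.
The match spans [0:6] → '33333v'.
Captured: group 1 = '3'.

3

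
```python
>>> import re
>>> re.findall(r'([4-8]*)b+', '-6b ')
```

['6']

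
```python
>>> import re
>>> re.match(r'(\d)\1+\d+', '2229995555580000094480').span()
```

(0, 22)

The backreference `\1` re-matches whatever the first group consumed, character for character.
`re.match` won't scan ahead — the pattern has to work from the very first character.
The match spans [0:22] → '2229995555580000094480'.
Captured: group 1 = '2'.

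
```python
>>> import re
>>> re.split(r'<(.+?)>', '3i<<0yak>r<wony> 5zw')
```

The `?` after the quantifier makes it lazy — it takes as little as possible before letting the rest of the pattern try.
Matches to split on: at [2:9] → '<<0yak>'; at [10:16] → '<wony>'.
The group in the pattern means `split` returns the separators' captures alongside the pieces.

['3i', '<0yak', 'r', 'wony', ' 5zw']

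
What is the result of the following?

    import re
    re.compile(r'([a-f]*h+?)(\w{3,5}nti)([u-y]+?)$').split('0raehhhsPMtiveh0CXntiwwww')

['0raehhhsPMtiv', 'eh', '0CXnti', 'wwww', '']

This matches zero or more of a character in [a-f], then one or more of a literal 'h' (lazy) (captured); then 3 to 5 of a word character, then the literal 'nti' (captured); then one or more of a character in [u-y] (lazy) (captured); then anchored at the end.
Matches to split on: at [13:25] → 'eh0CXntiwwww'.
With a capturing group present, the delimiter's captured portion is kept in the result list.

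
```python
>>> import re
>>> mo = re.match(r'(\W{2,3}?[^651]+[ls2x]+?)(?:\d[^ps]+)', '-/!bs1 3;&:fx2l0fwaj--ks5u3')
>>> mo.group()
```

The pattern matches 2 to 3 of a non-word character (lazy), then one or more of any character except [651], then one or more of one of [ls2x] (lazy) (captured); then a digit, then one or more of any character except [ps] (non-capturing group).
`match` is anchored at position 0; if the pattern doesn't fit there, it returns None.
The match spans [0:23] → '-/!bs1 3;&:fx2l0fwaj--k'.
Captured: group 1 = '-/!bs'.

'-/!bs1 3;&:fx2l0fwaj--k'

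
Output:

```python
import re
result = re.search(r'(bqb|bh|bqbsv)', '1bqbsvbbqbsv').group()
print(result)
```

bqb

Branches in `(...|...)` are attempted left-to-right; the first branch that allows the whole pattern to succeed is taken.
The match spans [1:4] → 'bqb'.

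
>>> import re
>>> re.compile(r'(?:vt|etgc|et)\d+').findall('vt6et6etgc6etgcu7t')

['vt6', 'et6', 'etgc6']

Walking the string: at [0:3] → 'vt6'; at [3:6] → 'et6'; at [6:11] → 'etgc6'.
`findall` yields the raw match text (3 of them) because the pattern has no groups.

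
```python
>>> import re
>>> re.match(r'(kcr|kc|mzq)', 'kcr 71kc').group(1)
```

`|` is ordered: at each position the engine commits to the first alternative that works.
`re.match` won't scan ahead — the pattern has to work from the very first character.
The match spans [0:3] → 'kcr'.
Captured: group 1 = 'kcr'.

'kcr'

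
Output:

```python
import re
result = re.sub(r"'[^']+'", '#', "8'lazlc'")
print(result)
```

Every occurrence is swapped for '#'.

8#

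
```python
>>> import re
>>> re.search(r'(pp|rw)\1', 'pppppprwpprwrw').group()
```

'pppp'

After group 1 captures some text, `\1` only succeeds where that same text appears again.
The match spans [0:4] → 'pppp'.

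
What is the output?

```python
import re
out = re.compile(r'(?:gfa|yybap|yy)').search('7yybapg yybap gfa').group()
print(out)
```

yybap

The regex engine tests alternatives in the order written; an earlier branch that matches wins even if a later one would match more.
The match spans [1:6] → 'yybap'.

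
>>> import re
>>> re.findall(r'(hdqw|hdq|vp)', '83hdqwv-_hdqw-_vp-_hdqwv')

['hdqw', 'hdqw', 'vp', 'hdqw']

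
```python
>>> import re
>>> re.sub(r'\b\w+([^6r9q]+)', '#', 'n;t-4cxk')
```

The pattern matches a word boundary (`\b`, zero-width); then one or more of a word character; then one or more of any character except [6r9q] (captured).
Matches: at [0:8] → 'n;t-4cxk'.
Each match is replaced by '#'.

'#'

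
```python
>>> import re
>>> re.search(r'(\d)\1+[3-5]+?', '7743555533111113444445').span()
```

(0, 3)

`\1` has to match the exact text group 1 already captured.
Unlike `match`, `search` isn't anchored — it looks for the pattern anywhere in the string.
The match spans [0:3] → '774'.
Captured: group 1 = '7'.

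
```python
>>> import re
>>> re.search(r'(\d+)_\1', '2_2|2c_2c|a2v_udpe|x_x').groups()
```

('2',)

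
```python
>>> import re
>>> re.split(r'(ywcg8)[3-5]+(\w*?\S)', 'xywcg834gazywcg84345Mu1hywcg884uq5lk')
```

This matches the literal 'ywc', then the literal 'g8' (captured); then one or more of a character in [3-5]; then zero or more of a word character (lazy), then a non-whitespace character (captured).
With the lazy modifier that quantifier settles for the fewest repetitions that let the rest of the pattern succeed (the atoms after it are unaffected and can still be greedy).
Matches to split on: at [1:9] → 'ywcg834g'; at [11:21] → 'ywcg84345M'.
With a capturing group present, the delimiter's captured portion is kept in the result list.

['x', 'ywcg8', 'g', 'az', 'ywcg8', 'M', 'u1hywcg884uq5lk']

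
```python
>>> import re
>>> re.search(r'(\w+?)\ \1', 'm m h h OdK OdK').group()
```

'm m'

After group 1 captures some text, `\1` only succeeds where that same text appears again.
`re.search` scans for the first position where the pattern succeeds.
The match spans [0:3] → 'm m'.
Captured: group 1 = 'm'.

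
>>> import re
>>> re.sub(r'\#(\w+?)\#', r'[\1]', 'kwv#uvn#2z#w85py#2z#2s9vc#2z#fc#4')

Matches: at [3:8] → '#uvn#'; at [10:17] → '#w85py#'; at [19:26] → '#2s9vc#'; at [28:32] → '#fc#'.
Each match is replaced using the text its own group 1 captured.

'kwv[uvn]2z[w85py]2z[2s9vc]2z[fc]4'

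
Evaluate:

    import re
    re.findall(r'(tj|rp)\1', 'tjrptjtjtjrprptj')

['tj', 'rp']

A backreference is literal: `\1` must see the identical characters the first group matched.
`findall` collects group 1 from each match (2 total).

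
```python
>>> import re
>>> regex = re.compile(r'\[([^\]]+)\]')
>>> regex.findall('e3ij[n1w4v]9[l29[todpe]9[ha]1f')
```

['n1w4v', 'l29[todpe', 'ha']

`findall` collects group 1 from each match (3 total).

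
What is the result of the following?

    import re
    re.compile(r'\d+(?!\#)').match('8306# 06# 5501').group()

A negative assertion filters positions out without eating any characters.
`re.match` won't scan ahead — the pattern has to work from the very first character.
The match spans [0:3] → '830'.

'830'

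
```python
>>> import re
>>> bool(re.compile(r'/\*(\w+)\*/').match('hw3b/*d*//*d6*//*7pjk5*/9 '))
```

False

`match` is anchored at position 0; if the pattern doesn't fit there, it returns None.
Here the pattern fails at index 0, so the call returns None, and `bool(None)` is False.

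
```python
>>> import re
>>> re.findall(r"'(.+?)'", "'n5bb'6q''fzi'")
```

Because the quantifier is non-greedy, it stops expanding at the earliest point where the rest of the pattern can succeed.
Scanning left to right: at [0:6] match "'n5bb'", group 1 = 'n5bb'; at [8:14] match "''fzi'", group 1 = "'fzi".
With a single group, `findall` returns only what that group captured — 2 items.

['n5bb', "'fzi"]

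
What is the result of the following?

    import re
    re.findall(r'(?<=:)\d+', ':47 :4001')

['47', '4001']

Lookahead/lookbehind check context without consuming it, so the matched span excludes the asserted characters.
Matches: at [1:3] → '47'; at [5:9] → '4001'.
`findall` yields the raw match text (2 of them) because the pattern has no groups.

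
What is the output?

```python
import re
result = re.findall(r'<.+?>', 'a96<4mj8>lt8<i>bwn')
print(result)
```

['<4mj8>', '<i>']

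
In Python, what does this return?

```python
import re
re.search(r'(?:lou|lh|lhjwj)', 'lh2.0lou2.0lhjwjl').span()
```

The match spans [0:2] → 'lh'.

(0, 2)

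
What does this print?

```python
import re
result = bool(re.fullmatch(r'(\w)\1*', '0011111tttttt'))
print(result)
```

The backreference `\1` re-matches whatever the first group consumed, character for character.
For `fullmatch`, every character of the input must be accounted for by the pattern.
Here there's no way to consume every character, so the call returns None, and `bool(None)` is False.

False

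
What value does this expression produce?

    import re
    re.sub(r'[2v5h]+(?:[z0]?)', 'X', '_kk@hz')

'_kk@X'

Each match is replaced by 'X'.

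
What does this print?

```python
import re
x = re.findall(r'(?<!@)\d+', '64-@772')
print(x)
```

['64', '72']

A negative assertion filters positions out without eating any characters.
Since nothing is captured, `findall` lists the 2 matched substrings directly.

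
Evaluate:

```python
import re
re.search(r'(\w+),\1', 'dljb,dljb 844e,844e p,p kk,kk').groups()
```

('dljb',)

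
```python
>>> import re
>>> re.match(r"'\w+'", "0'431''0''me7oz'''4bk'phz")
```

`re.match` only tries the pattern at the start of the string.
Here position 0 doesn't satisfy it, so the call returns None.

None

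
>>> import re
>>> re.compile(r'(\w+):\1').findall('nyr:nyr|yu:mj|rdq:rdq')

['nyr', 'rdq']

`\1` is not a pattern — it's the concrete string captured by group 1, re-applied verbatim.
Because there's exactly one group, `findall` drops the full match and keeps group 1 from each hit.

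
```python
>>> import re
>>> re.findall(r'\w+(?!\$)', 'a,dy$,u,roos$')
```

The negative lookaround is zero-width — it rules out positions where the adjacent text would match, without consuming anything.
Scanning left to right: at [0:1] → 'a'; at [2:3] → 'd'; at [6:7] → 'u'; at [8:11] → 'roo'.
With no groups in the pattern, `findall` gives back each whole match — 4 here.

['a', 'd', 'u', 'roo']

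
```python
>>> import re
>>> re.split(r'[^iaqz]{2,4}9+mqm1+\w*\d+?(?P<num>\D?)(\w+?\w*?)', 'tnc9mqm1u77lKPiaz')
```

['', 'l', 'K', 'Piaz']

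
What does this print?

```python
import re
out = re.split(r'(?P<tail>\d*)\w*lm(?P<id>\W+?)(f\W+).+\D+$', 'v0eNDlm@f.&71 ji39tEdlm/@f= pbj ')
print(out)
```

['', '', '@', 'f.&', '']

The pattern matches zero or more of a digit (captured as 'tail'); then zero or more of a word character, then the literal 'lm'; then one or more of a non-word character (lazy) (captured as 'id'); then a literal 'f', then one or more of a non-word character (captured); then one or more of any character, then one or more of a non-digit; then anchored at the end.
Because the pattern has a capturing group, `split` also inserts each captured text between the pieces.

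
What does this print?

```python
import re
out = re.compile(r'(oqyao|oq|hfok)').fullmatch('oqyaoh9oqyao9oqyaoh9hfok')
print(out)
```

None

`fullmatch` succeeds only if the pattern covers the string from start to end.
Here there's no way to consume every character, so the call returns None.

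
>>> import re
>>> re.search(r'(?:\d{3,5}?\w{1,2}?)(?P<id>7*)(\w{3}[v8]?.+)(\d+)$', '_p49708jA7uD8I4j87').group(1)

The match spans [2:18] → '49708jA7uD8I4j87'.
Captured: group 1 = '', group 2 = '8jA7uD8I4j8', group 3 = '7'.

''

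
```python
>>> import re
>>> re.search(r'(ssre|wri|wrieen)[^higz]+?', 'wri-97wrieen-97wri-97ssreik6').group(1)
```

'wri'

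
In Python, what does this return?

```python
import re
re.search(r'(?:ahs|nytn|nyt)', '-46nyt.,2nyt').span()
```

(3, 6)

`re.search` tries every starting position until one works.
The match spans [3:6] → 'nyt'.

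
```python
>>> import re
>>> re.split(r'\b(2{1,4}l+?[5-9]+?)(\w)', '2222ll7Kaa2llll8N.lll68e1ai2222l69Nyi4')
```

The pattern matches a word boundary (`\b`, zero-width); then 1 to 4 of the literal '2', then one or more of a literal 'l' (lazy), then one or more of a character in [5-9] (lazy) (captured); then a word character (captured).
Matches to split on: at [0:8] → '2222ll7K'.
`re.split` interleaves the captured-group text with the surrounding fragments.

['', '2222ll7', 'K', 'aa2llll8N.lll68e1ai2222l69Nyi4']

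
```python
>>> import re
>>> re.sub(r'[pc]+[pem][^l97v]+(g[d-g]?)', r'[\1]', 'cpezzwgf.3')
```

'[gf].3'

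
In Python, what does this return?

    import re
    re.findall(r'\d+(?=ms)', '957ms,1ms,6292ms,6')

['957', '1', '6292']

The lookaround is zero-width — it requires the adjacent text to match without consuming it, so the asserted text isn't part of the match.
`findall` yields the raw match text (3 of them) because the pattern has no groups.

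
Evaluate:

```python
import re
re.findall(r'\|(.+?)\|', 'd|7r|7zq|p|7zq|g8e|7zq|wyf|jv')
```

['7r', 'p', 'g8e', 'wyf']

The `?` after the quantifier makes it lazy — it takes as little as possible before letting the rest of the pattern try.
Walking the string: at [1:5] match '|7r|', group 1 = '7r'; at [8:11] match '|p|', group 1 = 'p'; at [14:19] match '|g8e|', group 1 = 'g8e'; at [22:27] match '|wyf|', group 1 = 'wyf'.
With a single group, `findall` returns only what that group captured — 4 items.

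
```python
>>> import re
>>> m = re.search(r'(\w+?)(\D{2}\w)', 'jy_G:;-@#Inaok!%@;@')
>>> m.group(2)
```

The pattern matches one or more of a word character (lazy) (captured); then exactly 2 of a non-digit, then a word character (captured).
Unlike `match`, `search` isn't anchored — it looks for the pattern anywhere in the string.
The match spans [0:4] → 'jy_G'.
Captured: group 1 = 'j', group 2 = 'y_G'.

'y_G'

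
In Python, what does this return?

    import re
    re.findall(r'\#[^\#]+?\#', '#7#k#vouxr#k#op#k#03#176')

Matches: at [0:3] → '#7#'; at [4:11] → '#vouxr#'; at [12:16] → '#op#'; at [17:21] → '#03#'.
With no groups in the pattern, `findall` gives back each whole match — 4 here.

['#7#', '#vouxr#', '#op#', '#03#']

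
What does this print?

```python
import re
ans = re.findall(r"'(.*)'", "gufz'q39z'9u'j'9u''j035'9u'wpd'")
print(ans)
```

["q39z'9u'j'9u''j035'9u'wpd"]

Matches: at [4:31] match "'q39z'9u'j'9u''j035'9u'wpd'", group 1 = "q39z'9u'j'9u''j035'9u'wpd".
With a single group, `findall` returns only what that group captured — 1 item.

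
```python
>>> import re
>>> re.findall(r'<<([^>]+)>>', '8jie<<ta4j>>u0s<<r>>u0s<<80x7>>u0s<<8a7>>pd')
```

Matches: at [4:12] match '<<ta4j>>', group 1 = 'ta4j'; at [15:20] match '<<r>>', group 1 = 'r'; at [23:31] match '<<80x7>>', group 1 = '80x7'; at [34:41] match '<<8a7>>', group 1 = '8a7'.
Because there's exactly one group, `findall` drops the full match and keeps group 1 from each hit.

['ta4j', 'r', '80x7', '8a7']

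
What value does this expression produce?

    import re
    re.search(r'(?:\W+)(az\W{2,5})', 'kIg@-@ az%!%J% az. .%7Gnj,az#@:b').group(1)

'az%!%'

This matches one or more of a non-word character (non-capturing group); then the literal 'az', then 2 to 5 of a non-word character (captured).
`re.search` scans for the first position where the pattern succeeds.
The match spans [3:12] → '@-@ az%!%'.
Captured: group 1 = 'az%!%'.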